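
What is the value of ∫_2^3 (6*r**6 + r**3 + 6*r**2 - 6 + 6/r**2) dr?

By the power rule, an antiderivative is F(r) = 6*r**7/7 + r**4/4 + 2*r**3 - 6*r - 6/r.
Then F(3) - F(2) = (54007/28) - (803/7) = 50795/28.

50795/28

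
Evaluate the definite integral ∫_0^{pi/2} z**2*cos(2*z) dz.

Integrate by parts twice (u = z^2, dv = cos(2*z) dz).
An antiderivative is F(z) = z**2*sin(2*z)/2 + z*cos(2*z)/2 - sin(2*z)/4.
Then F(pi/2) - F(0) = (-pi/4) - (0) = -pi/4.

-pi/4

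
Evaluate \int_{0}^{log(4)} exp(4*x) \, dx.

255/4

Let u = exp(x), so du = exp(x) dx. When x = 0, u = 1; when x = log(4), u = 4.
The integral becomes ∫ u**3 du from 1 to 4, with antiderivative u**4/4.
Back in x: F(x) = exp(4*x)/4.
Then F(log(4)) - F(0) = (64) - (1/4) = 255/4.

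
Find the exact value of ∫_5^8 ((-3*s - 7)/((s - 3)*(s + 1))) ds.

Factor the denominator: s**2 - 2*s - 3 = (s + 1)(s - 3).
Partial fractions: (-3*s - 7)/((s - 3)*(s + 1)) = 1/(s + 1) - 4/(s - 3).
An antiderivative is F(s) = -4*log(s - 3) + log(s + 1).
Then F(8) - F(5) = (-4*log(5) + 2*log(3)) - (log(3/8)) = -4*log(5) + log(3) + 3*log(2).

-4*log(5) + log(3) + 3*log(2)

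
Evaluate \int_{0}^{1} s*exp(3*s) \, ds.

Integrate by parts once (u = s, dv = exp(3*s) ds).
An antiderivative is F(s) = (3*s - 1)*exp(3*s)/9.
Then F(1) - F(0) = (2*exp(3)/9) - (-1/9) = 1/9 + 2*exp(3)/9.

1/9 + 2*exp(3)/9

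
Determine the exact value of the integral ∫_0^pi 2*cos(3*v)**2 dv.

pi

Use the identity cos^2(3*v) = (1 + cos(6*v))/2.
An antiderivative is F(v) = v + sin(6*v)/6.
Then F(pi) - F(0) = (pi) - (0) = pi.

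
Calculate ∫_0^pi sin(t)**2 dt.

pi/2

Use the identity sin^2(t) = (1 - cos(2*t))/2.
An antiderivative is F(t) = t/2 - sin(2*t)/4.
Then F(pi) - F(0) = (pi/2) - (0) = pi/2.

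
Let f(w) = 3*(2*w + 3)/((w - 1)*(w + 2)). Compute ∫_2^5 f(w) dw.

Factor the denominator: w**2 + w - 2 = (w + 2)(w - 1).
Partial fractions: 3*(2*w + 3)/((w - 1)*(w + 2)) = 1/(w + 2) + 5/(w - 1).
An antiderivative is F(w) = 5*log(w - 1) + log(w + 2).
Then F(5) - F(2) = (log(7) + 10*log(2)) - (log(4)) = log(7) + 8*log(2).

log(7) + 8*log(2)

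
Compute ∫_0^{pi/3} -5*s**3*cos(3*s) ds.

-20/27 + 5*pi**2/27

Integrate by parts 3 times (u = s^3, dv = -5*cos(3*s) ds).
An antiderivative is F(s) = -5*s**3*sin(3*s)/3 - 5*s**2*cos(3*s)/3 + 10*s*sin(3*s)/9 + 10*cos(3*s)/27.
Then F(pi/3) - F(0) = (-10/27 + 5*pi**2/27) - (10/27) = -20/27 + 5*pi**2/27.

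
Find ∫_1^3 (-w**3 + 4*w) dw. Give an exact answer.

-4

By the power rule, an antiderivative is F(w) = -w**4/4 + 2*w**2.
Then F(3) - F(1) = (-9/4) - (7/4) = -4.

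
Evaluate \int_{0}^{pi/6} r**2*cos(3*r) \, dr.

-2/27 + pi**2/108

Integrate by parts twice (u = r^2, dv = cos(3*r) dr).
An antiderivative is F(r) = r**2*sin(3*r)/3 + 2*r*cos(3*r)/9 - 2*sin(3*r)/27.
Then F(pi/6) - F(0) = (-2/27 + pi**2/108) - (0) = -2/27 + pi**2/108.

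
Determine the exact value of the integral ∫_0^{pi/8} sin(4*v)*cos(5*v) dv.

-4/9 + 5*sqrt(sqrt(2) + 2)/18

Use the identity sin(4*v)cos(5*v) = [sin(9*v) + sin(-v)]/2.
An antiderivative is F(v) = cos(v)/2 - cos(9*v)/18.
Then F(pi/8) - F(0) = (5*sqrt(sqrt(2) + 2)/18) - (4/9) = -4/9 + 5*sqrt(sqrt(2) + 2)/18.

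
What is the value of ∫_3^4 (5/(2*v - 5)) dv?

An antiderivative is F(v) = 5*log(2*v - 5)/2.
Then F(4) - F(3) = (5*log(3)/2) - (0) = 5*log(3)/2.

5*log(3)/2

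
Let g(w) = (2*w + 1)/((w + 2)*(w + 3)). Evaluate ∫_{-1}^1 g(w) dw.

log(32/27)

Factor the denominator: w**2 + 5*w + 6 = (w + 3)(w + 2).
Partial fractions: (2*w + 1)/((w + 2)*(w + 3)) = 5/(w + 3) - 3/(w + 2).
An antiderivative is F(w) = -3*log(w + 2) + 5*log(w + 3).
Then F(1) - F(-1) = (-3*log(3) + 10*log(2)) - (log(32)) = log(32/27).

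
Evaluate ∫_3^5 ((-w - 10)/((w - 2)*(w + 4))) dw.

-log(7)

Factor the denominator: w**2 + 2*w - 8 = (w + 4)(w - 2).
Partial fractions: (-w - 10)/((w - 2)*(w + 4)) = 1/(w + 4) - 2/(w - 2).
An antiderivative is F(w) = -2*log(w - 2) + log(w + 4).
Then F(5) - F(3) = (0) - (log(7)) = -log(7).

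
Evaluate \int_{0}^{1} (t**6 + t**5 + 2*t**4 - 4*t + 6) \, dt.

By the power rule, an antiderivative is F(t) = t**7/7 + t**6/6 + 2*t**5/5 - 2*t**2 + 6*t.
Then F(1) - F(0) = (989/210) - (0) = 989/210.

989/210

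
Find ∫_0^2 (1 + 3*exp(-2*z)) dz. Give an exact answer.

7/2 - 3*exp(-4)/2

An antiderivative is F(z) = z - 3*exp(-2*z)/2.
Then F(2) - F(0) = (2 - 3*exp(-4)/2) - (-3/2) = 7/2 - 3*exp(-4)/2.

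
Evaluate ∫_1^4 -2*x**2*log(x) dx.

Integrate by parts once (u = ln x, dv = -2*x**2 dx).
An antiderivative is F(x) = -2*x**3*(3*log(x) - 1)/9.
Then F(4) - F(1) = (128/9 - 256*log(2)/3) - (2/9) = 14 - 256*log(2)/3.

14 - 256*log(2)/3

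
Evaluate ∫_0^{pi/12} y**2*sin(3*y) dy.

-2/27 - sqrt(2)*pi**2/864 + sqrt(2)*pi/108 + sqrt(2)/27

Integrate by parts twice (u = y^2, dv = sin(3*y) dy).
An antiderivative is F(y) = -y**2*cos(3*y)/3 + 2*y*sin(3*y)/9 + 2*cos(3*y)/27.
Then F(pi/12) - F(0) = (sqrt(2)*(-pi**2 + 8*pi + 32)/864) - (2/27) = -2/27 - sqrt(2)*pi**2/864 + sqrt(2)*pi/108 + sqrt(2)/27.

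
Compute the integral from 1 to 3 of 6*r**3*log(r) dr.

-30 + 243*log(3)/2

Integrate by parts once (u = ln r, dv = 6*r**3 dr).
An antiderivative is F(r) = 3*r**4*(4*log(r) - 1)/8.
Then F(3) - F(1) = (-243/8 + 243*log(3)/2) - (-3/8) = -30 + 243*log(3)/2.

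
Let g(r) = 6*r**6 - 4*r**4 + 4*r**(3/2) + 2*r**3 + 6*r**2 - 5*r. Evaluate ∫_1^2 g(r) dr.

By the power rule, an antiderivative is F(r) = 6*r**7/7 + 8*r**(5/2)/5 - 4*r**5/5 + r**4/2 + 2*r**3 - 5*r**2/2.
Then F(2) - F(1) = (32*sqrt(2)/5 + 3434/35) - (58/35) = 32*sqrt(2)/5 + 3376/35.

32*sqrt(2)/5 + 3376/35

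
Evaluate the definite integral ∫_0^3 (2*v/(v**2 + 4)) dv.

Let u = v**2 + 4, so du = 2*v dv. When v = 0, u = 4; when v = 3, u = 13.
The integral becomes ∫ 1/u du from 4 to 13, with antiderivative log(u).
Back in v: F(v) = log(v**2 + 4).
Then F(3) - F(0) = (log(13)) - (log(4)) = log(13/4).

log(13/4)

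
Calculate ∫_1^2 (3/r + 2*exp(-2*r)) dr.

An antiderivative is F(r) = 3*log(r) - exp(-2*r).
Then F(2) - F(1) = (-exp(-4) + 3*log(2)) - (-exp(-2)) = -exp(-4) + exp(-2) + 3*log(2).

-exp(-4) + exp(-2) + 3*log(2)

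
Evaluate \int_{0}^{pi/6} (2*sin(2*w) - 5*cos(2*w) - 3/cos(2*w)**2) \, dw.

1/2 - 11*sqrt(3)/4

An antiderivative is F(w) = -5*sin(2*w)/2 - cos(2*w) - 3*tan(2*w)/2.
Then F(pi/6) - F(0) = (-11*sqrt(3)/4 - 1/2) - (-1) = 1/2 - 11*sqrt(3)/4.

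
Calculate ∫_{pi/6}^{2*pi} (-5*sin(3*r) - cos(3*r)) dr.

2

An antiderivative is F(r) = -sin(3*r)/3 + 5*cos(3*r)/3.
Then F(2*pi) - F(pi/6) = (5/3) - (-1/3) = 2.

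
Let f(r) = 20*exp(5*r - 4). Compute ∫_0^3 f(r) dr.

Let u = 5*r - 4, so du = 5 dr. When r = 0, u = -4; when r = 3, u = 11.
The integral becomes 4·∫ exp(u) du from -4 to 11, with antiderivative 4*exp(u).
Back in r: F(r) = 4*exp(5*r - 4).
Then F(3) - F(0) = (4*exp(11)) - (4*exp(-4)) = -(4 - 4*exp(15))*exp(-4).

-(4 - 4*exp(15))*exp(-4)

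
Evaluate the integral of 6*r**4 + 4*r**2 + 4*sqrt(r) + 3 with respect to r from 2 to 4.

6462/5 - 16*sqrt(2)/3

By the power rule, an antiderivative is F(r) = 6*r**5/5 + 8*r**(3/2)/3 + 4*r**3/3 + 3*r.
Then F(4) - F(2) = (20212/15) - (16*sqrt(2)/3 + 826/15) = 6462/5 - 16*sqrt(2)/3.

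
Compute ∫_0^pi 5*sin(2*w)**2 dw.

Use the identity sin^2(2*w) = (1 - cos(4*w))/2.
An antiderivative is F(w) = 5*w/2 - 5*sin(4*w)/8.
Then F(pi) - F(0) = (5*pi/2) - (0) = 5*pi/2.

5*pi/2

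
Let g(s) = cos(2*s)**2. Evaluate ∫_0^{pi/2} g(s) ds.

pi/4

Use the identity cos^2(2*s) = (1 + cos(4*s))/2.
An antiderivative is F(s) = s/2 + sin(4*s)/8.
Then F(pi/2) - F(0) = (pi/4) - (0) = pi/4.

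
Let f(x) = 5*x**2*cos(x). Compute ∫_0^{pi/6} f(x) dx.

Integrate by parts twice (u = x^2, dv = 5*cos(x) dx).
An antiderivative is F(x) = 5*x**2*sin(x) + 10*x*cos(x) - 10*sin(x).
Then F(pi/6) - F(0) = (-5 + 5*pi**2/72 + 5*sqrt(3)*pi/6) - (0) = -5 + 5*pi**2/72 + 5*sqrt(3)*pi/6.

-5 + 5*pi**2/72 + 5*sqrt(3)*pi/6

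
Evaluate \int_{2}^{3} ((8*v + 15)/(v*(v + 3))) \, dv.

Factor the denominator: v**2 + 3*v = (v + 3)v.
Partial fractions: (8*v + 15)/(v*(v + 3)) = 3/(v + 3) + 5/v.
An antiderivative is F(v) = 5*log(v) + 3*log(v + 3).
Then F(3) - F(2) = (3*log(2) + 8*log(3)) - (5*log(2) + 3*log(5)) = -3*log(5) - 2*log(2) + 8*log(3).

-3*log(5) - 2*log(2) + 8*log(3)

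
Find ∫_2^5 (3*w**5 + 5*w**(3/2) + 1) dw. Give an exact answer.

-8*sqrt(2) + 50*sqrt(5) + 15567/2

By the power rule, an antiderivative is F(w) = w**6/2 + 2*w**(5/2) + w.
Then F(5) - F(2) = (50*sqrt(5) + 15635/2) - (8*sqrt(2) + 34) = -8*sqrt(2) + 50*sqrt(5) + 15567/2.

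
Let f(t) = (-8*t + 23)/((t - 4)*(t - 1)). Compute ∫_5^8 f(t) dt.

-5*log(7) + 4*log(2)

Factor the denominator: t**2 - 5*t + 4 = (t - 1)(t - 4).
Partial fractions: (-8*t + 23)/((t - 4)*(t - 1)) = -5/(t - 1) - 3/(t - 4).
An antiderivative is F(t) = -3*log(t - 4) - 5*log(t - 1).
Then F(8) - F(5) = (-5*log(7) - 6*log(2)) - (-10*log(2)) = -5*log(7) + 4*log(2).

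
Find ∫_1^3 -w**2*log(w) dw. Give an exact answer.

26/9 - 9*log(3)

Integrate by parts once (u = ln w, dv = -w**2 dw).
An antiderivative is F(w) = -w**3*(3*log(w) - 1)/9.
Then F(3) - F(1) = (3 - 9*log(3)) - (1/9) = 26/9 - 9*log(3).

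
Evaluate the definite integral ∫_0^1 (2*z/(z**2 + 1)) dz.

Let u = z**2 + 1, so du = 2*z dz. When z = 0, u = 1; when z = 1, u = 2.
The integral becomes ∫ 1/u du from 1 to 2, with antiderivative log(u).
Back in z: F(z) = log(z**2 + 1).
Then F(1) - F(0) = (log(2)) - (0) = log(2).

log(2)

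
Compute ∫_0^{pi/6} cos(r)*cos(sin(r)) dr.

Let u = sin(r), so du = cos(r) dr. When r = 0, u = 0; when r = pi/6, u = 1/2.
The integral becomes ∫ cos(u) du from 0 to 1/2, with antiderivative sin(u).
Back in r: F(r) = sin(sin(r)).
Then F(pi/6) - F(0) = (sin(1/2)) - (0) = sin(1/2).

sin(1/2)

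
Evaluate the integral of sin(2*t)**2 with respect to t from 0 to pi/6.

-sqrt(3)/16 + pi/12

Use the identity sin^2(2*t) = (1 - cos(4*t))/2.
An antiderivative is F(t) = t/2 - sin(4*t)/8.
Then F(pi/6) - F(0) = (-sqrt(3)/16 + pi/12) - (0) = -sqrt(3)/16 + pi/12.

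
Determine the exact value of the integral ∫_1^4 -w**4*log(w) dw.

Integrate by parts once (u = ln w, dv = -w**4 dw).
An antiderivative is F(w) = -w**5*(5*log(w) - 1)/25.
Then F(4) - F(1) = (1024/25 - 2048*log(2)/5) - (1/25) = 1023/25 - 2048*log(2)/5.

1023/25 - 2048*log(2)/5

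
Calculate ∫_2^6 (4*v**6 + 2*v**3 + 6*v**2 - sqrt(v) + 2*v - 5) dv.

By the power rule, an antiderivative is F(v) = 4*v**7/7 + v**4/2 - 2*v**(3/2)/3 + 2*v**3 + v**2 - 5*v.
Then F(6) - F(2) = (1127346/7 - 4*sqrt(6)) - (638/7 - 4*sqrt(2)/3) = -4*sqrt(6) + 4*sqrt(2)/3 + 1126708/7.

-4*sqrt(6) + 4*sqrt(2)/3 + 1126708/7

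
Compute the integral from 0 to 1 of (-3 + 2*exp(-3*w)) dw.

An antiderivative is F(w) = -3*w - 2*exp(-3*w)/3.
Then F(1) - F(0) = (-3 - 2*exp(-3)/3) - (-2/3) = -7/3 - 2*exp(-3)/3.

-7/3 - 2*exp(-3)/3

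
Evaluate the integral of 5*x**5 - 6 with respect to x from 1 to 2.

93/2

By the power rule, an antiderivative is F(x) = 5*x**6/6 - 6*x.
Then F(2) - F(1) = (124/3) - (-31/6) = 93/2.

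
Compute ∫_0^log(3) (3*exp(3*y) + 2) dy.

An antiderivative is F(y) = exp(3*y) + 2*y.
Then F(log(3)) - F(0) = (log(9) + 27) - (1) = 2*log(3) + 26.

2*log(3) + 26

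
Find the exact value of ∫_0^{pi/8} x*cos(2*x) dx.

Integrate by parts once (u = x, dv = cos(2*x) dx).
An antiderivative is F(x) = x*sin(2*x)/2 + cos(2*x)/4.
Then F(pi/8) - F(0) = (sqrt(2)*(pi + 4)/32) - (1/4) = -1/4 + sqrt(2)*pi/32 + sqrt(2)/8.

-1/4 + sqrt(2)*pi/32 + sqrt(2)/8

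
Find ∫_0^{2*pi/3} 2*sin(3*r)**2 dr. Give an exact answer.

2*pi/3

Use the identity sin^2(3*r) = (1 - cos(6*r))/2.
An antiderivative is F(r) = r - sin(6*r)/6.
Then F(2*pi/3) - F(0) = (2*pi/3) - (0) = 2*pi/3.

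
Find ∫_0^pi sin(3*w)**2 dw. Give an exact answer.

Use the identity sin^2(3*w) = (1 - cos(6*w))/2.
An antiderivative is F(w) = w/2 - sin(6*w)/12.
Then F(pi) - F(0) = (pi/2) - (0) = pi/2.

pi/2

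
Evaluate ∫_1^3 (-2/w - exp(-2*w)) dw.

An antiderivative is F(w) = -2*log(w) + exp(-2*w)/2.
Then F(3) - F(1) = (-2*log(3) + exp(-6)/2) - (exp(-2)/2) = (-4*exp(6)*log(3) - exp(4) + 1)*exp(-6)/2.

(-4*exp(6)*log(3) - exp(4) + 1)*exp(-6)/2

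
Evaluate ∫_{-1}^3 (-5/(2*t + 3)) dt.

-5*log(3)

An antiderivative is F(t) = -5*log(2*t + 3)/2.
Then F(3) - F(-1) = (-5*log(3)) - (0) = -5*log(3).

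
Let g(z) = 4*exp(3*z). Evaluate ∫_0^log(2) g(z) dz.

28/3

Let u = exp(z), so du = exp(z) dz. When z = 0, u = 1; when z = log(2), u = 2.
The integral becomes 4·∫ u**2 du from 1 to 2, with antiderivative 4*u**3/3.
Back in z: F(z) = 4*exp(3*z)/3.
Then F(log(2)) - F(0) = (32/3) - (4/3) = 28/3.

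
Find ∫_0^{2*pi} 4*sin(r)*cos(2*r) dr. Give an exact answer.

Use the identity sin(r)cos(2*r) = [sin(3*r) + sin(-r)]/2.
An antiderivative is F(r) = 2*cos(r) - 2*cos(3*r)/3.
Then F(2*pi) - F(0) = (4/3) - (4/3) = 0.

0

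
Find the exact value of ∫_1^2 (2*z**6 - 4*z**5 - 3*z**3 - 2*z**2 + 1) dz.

By the power rule, an antiderivative is F(z) = 2*z**7/7 - 2*z**6/3 - 3*z**4/4 - 2*z**3/3 + z.
Then F(2) - F(1) = (-150/7) - (-67/84) = -1733/84.

-1733/84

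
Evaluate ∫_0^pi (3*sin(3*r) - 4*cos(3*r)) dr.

An antiderivative is F(r) = -4*sin(3*r)/3 - cos(3*r).
Then F(pi) - F(0) = (1) - (-1) = 2.

2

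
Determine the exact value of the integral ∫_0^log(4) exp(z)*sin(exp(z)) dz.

cos(1) - cos(4)

Let u = exp(z), so du = exp(z) dz. When z = 0, u = 1; when z = log(4), u = 4.
The integral becomes ∫ sin(u) du from 1 to 4, with antiderivative -cos(u).
Back in z: F(z) = -cos(exp(z)).
Then F(log(4)) - F(0) = (-cos(4)) - (-cos(1)) = cos(1) - cos(4).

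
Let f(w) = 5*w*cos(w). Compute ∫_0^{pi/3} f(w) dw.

-5/2 + 5*sqrt(3)*pi/6

Integrate by parts once (u = w, dv = 5*cos(w) dw).
An antiderivative is F(w) = 5*w*sin(w) + 5*cos(w).
Then F(pi/3) - F(0) = (5/2 + 5*sqrt(3)*pi/6) - (5) = -5/2 + 5*sqrt(3)*pi/6.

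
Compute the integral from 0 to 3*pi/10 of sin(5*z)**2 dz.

Use the identity sin^2(5*z) = (1 - cos(10*z))/2.
An antiderivative is F(z) = z/2 - sin(10*z)/20.
Then F(3*pi/10) - F(0) = (3*pi/20) - (0) = 3*pi/20.

3*pi/20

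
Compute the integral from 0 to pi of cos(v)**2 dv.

pi/2

Use the identity cos^2(v) = (1 + cos(2*v))/2.
An antiderivative is F(v) = v/2 + sin(2*v)/4.
Then F(pi) - F(0) = (pi/2) - (0) = pi/2.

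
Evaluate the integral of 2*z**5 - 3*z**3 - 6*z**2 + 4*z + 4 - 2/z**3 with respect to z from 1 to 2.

By the power rule, an antiderivative is F(z) = z**6/3 - 3*z**4/4 - 2*z**3 + 2*z**2 + 4*z + z**(-2).
Then F(2) - F(1) = (115/12) - (55/12) = 5.

5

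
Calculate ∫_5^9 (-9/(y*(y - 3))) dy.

-3*log(5) + 3*log(3)

Factor the denominator: y**2 - 3*y = y(y - 3).
Partial fractions: -9/(y*(y - 3)) = 3/y - 3/(y - 3).
An antiderivative is F(y) = 3*log(y) - 3*log(y - 3).
Then F(9) - F(5) = (log(27/8)) - (-3*log(2) + 3*log(5)) = -3*log(5) + 3*log(3).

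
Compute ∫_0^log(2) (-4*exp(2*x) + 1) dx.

-6 + log(2)

An antiderivative is F(x) = -2*exp(2*x) + x.
Then F(log(2)) - F(0) = (-8 + log(2)) - (-2) = -6 + log(2).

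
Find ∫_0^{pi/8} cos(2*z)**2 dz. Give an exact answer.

Use the identity cos^2(2*z) = (1 + cos(4*z))/2.
An antiderivative is F(z) = z/2 + sin(4*z)/8.
Then F(pi/8) - F(0) = (1/8 + pi/16) - (0) = 1/8 + pi/16.

1/8 + pi/16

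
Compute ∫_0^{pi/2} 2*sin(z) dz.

An antiderivative is F(z) = -2*cos(z).
Then F(pi/2) - F(0) = (0) - (-2) = 2.

2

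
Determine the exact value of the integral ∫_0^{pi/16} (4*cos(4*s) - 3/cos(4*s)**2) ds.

An antiderivative is F(s) = sin(4*s) - 3*tan(4*s)/4.
Then F(pi/16) - F(0) = (-3/4 + sqrt(2)/2) - (0) = -3/4 + sqrt(2)/2.

-3/4 + sqrt(2)/2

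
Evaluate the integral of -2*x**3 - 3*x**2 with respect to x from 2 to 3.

-103/2

By the power rule, an antiderivative is F(x) = -x**4/2 - x**3.
Then F(3) - F(2) = (-135/2) - (-16) = -103/2.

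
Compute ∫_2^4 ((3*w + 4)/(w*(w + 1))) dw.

Factor the denominator: w**2 + w = (w + 1)w.
Partial fractions: (3*w + 4)/(w*(w + 1)) = -1/(w + 1) + 4/w.
An antiderivative is F(w) = 4*log(w) - log(w + 1).
Then F(4) - F(2) = (-log(5) + 8*log(2)) - (log(16/3)) = log(48/5).

log(48/5)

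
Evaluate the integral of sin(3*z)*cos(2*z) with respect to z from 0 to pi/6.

3/5 - sqrt(3)/5

Use the identity sin(3*z)cos(2*z) = [sin(5*z) + sin(z)]/2.
An antiderivative is F(z) = -cos(z)/2 - cos(5*z)/10.
Then F(pi/6) - F(0) = (-sqrt(3)/5) - (-3/5) = 3/5 - sqrt(3)/5.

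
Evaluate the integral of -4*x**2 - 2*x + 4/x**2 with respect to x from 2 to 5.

By the power rule, an antiderivative is F(x) = -4*x**3/3 - x**2 - 4/x.
Then F(5) - F(2) = (-2887/15) - (-50/3) = -879/5.

-879/5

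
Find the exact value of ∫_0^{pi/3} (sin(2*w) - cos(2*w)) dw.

An antiderivative is F(w) = -sin(2*w)/2 - cos(2*w)/2.
Then F(pi/3) - F(0) = (1/4 - sqrt(3)/4) - (-1/2) = 3/4 - sqrt(3)/4.

3/4 - sqrt(3)/4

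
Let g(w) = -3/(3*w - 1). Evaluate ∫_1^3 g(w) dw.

An antiderivative is F(w) = -log(3*w - 1).
Then F(3) - F(1) = (-log(8)) - (-log(2)) = -log(4).

-log(4)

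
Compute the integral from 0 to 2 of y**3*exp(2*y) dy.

Integrate by parts 3 times (u = y^3, dv = exp(2*y) dy).
An antiderivative is F(y) = (4*y**3 - 6*y**2 + 6*y - 3)*exp(2*y)/8.
Then F(2) - F(0) = (17*exp(4)/8) - (-3/8) = 3/8 + 17*exp(4)/8.

3/8 + 17*exp(4)/8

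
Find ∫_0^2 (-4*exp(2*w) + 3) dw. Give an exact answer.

8 - 2*exp(4)

An antiderivative is F(w) = -2*exp(2*w) + 3*w.
Then F(2) - F(0) = (6 - 2*exp(4)) - (-2) = 8 - 2*exp(4).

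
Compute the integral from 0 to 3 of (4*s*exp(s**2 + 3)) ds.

-2*(1 - exp(9))*exp(3)

Let u = s**2 + 3, so du = 2*s ds. When s = 0, u = 3; when s = 3, u = 12.
The integral becomes 2·∫ exp(u) du from 3 to 12, with antiderivative 2*exp(u).
Back in s: F(s) = 2*exp(s**2 + 3).
Then F(3) - F(0) = (2*exp(12)) - (2*exp(3)) = -2*(1 - exp(9))*exp(3).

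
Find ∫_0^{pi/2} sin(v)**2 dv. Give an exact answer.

pi/4

Use the identity sin^2(v) = (1 - cos(2*v))/2.
An antiderivative is F(v) = v/2 - sin(2*v)/4.
Then F(pi/2) - F(0) = (pi/4) - (0) = pi/4.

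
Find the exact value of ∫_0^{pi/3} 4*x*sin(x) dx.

Integrate by parts once (u = x, dv = 4*sin(x) dx).
An antiderivative is F(x) = -4*x*cos(x) + 4*sin(x).
Then F(pi/3) - F(0) = (-2*pi/3 + 2*sqrt(3)) - (0) = -2*pi/3 + 2*sqrt(3).

-2*pi/3 + 2*sqrt(3)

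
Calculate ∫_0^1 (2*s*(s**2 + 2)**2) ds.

Let u = s**2 + 2, so du = 2*s ds. When s = 0, u = 2; when s = 1, u = 3.
The integral becomes ∫ u**2 du from 2 to 3, with antiderivative u**3/3.
Back in s: F(s) = (s**2 + 2)**3/3.
Then F(1) - F(0) = (9) - (8/3) = 19/3.

19/3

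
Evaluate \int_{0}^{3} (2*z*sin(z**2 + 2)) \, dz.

Let u = z**2 + 2, so du = 2*z dz. When z = 0, u = 2; when z = 3, u = 11.
The integral becomes ∫ sin(u) du from 2 to 11, with antiderivative -cos(u).
Back in z: F(z) = -cos(z**2 + 2).
Then F(3) - F(0) = (-cos(11)) - (-cos(2)) = cos(2) - cos(11).

cos(2) - cos(11)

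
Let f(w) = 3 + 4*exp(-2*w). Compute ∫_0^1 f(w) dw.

An antiderivative is F(w) = 3*w - 2*exp(-2*w).
Then F(1) - F(0) = (3 - 2*exp(-2)) - (-2) = 5 - 2*exp(-2).

5 - 2*exp(-2)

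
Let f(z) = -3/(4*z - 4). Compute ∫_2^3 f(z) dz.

-3*log(2)/4

An antiderivative is F(z) = -3*log(4*z - 4)/4.
Then F(3) - F(2) = (-9*log(2)/4) - (-3*log(2)/2) = -3*log(2)/4.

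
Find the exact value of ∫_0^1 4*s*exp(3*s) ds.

Integrate by parts once (u = s, dv = 4*exp(3*s) ds).
An antiderivative is F(s) = (12*s - 4)*exp(3*s)/9.
Then F(1) - F(0) = (8*exp(3)/9) - (-4/9) = 4/9 + 8*exp(3)/9.

4/9 + 8*exp(3)/9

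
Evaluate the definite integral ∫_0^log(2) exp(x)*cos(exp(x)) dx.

-sin(1) + sin(2)

Let u = exp(x), so du = exp(x) dx. When x = 0, u = 1; when x = log(2), u = 2.
The integral becomes ∫ cos(u) du from 1 to 2, with antiderivative sin(u).
Back in x: F(x) = sin(exp(x)).
Then F(log(2)) - F(0) = (sin(2)) - (sin(1)) = -sin(1) + sin(2).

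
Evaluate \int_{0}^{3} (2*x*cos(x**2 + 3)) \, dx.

sin(12) - sin(3)

Let u = x**2 + 3, so du = 2*x dx. When x = 0, u = 3; when x = 3, u = 12.
The integral becomes ∫ cos(u) du from 3 to 12, with antiderivative sin(u).
Back in x: F(x) = sin(x**2 + 3).
Then F(3) - F(0) = (sin(12)) - (sin(3)) = sin(12) - sin(3).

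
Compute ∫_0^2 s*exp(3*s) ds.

Integrate by parts once (u = s, dv = exp(3*s) ds).
An antiderivative is F(s) = (3*s - 1)*exp(3*s)/9.
Then F(2) - F(0) = (5*exp(6)/9) - (-1/9) = 1/9 + 5*exp(6)/9.

1/9 + 5*exp(6)/9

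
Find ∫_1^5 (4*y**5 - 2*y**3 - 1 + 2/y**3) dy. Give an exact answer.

By the power rule, an antiderivative is F(y) = 2*y**6/3 - y**4/2 - y - 1/y**2.
Then F(5) - F(1) = (1514869/150) - (-11/6) = 252524/25.

252524/25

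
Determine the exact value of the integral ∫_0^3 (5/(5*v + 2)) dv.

log(17/2)

Let u = 5*v + 2, so du = 5 dv. When v = 0, u = 2; when v = 3, u = 17.
The integral becomes ∫ 1/u du from 2 to 17, with antiderivative log(u).
Back in v: F(v) = log(5*v + 2).
Then F(3) - F(0) = (log(17)) - (log(2)) = log(17/2).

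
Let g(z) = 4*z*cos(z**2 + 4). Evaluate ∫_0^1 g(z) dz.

2*sin(5) - 2*sin(4)

Let u = z**2 + 4, so du = 2*z dz. When z = 0, u = 4; when z = 1, u = 5.
The integral becomes 2·∫ cos(u) du from 4 to 5, with antiderivative 2*sin(u).
Back in z: F(z) = 2*sin(z**2 + 4).
Then F(1) - F(0) = (2*sin(5)) - (2*sin(4)) = 2*sin(5) - 2*sin(4).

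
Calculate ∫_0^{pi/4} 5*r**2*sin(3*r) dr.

Integrate by parts twice (u = r^2, dv = 5*sin(3*r) dr).
An antiderivative is F(r) = -5*r**2*cos(3*r)/3 + 10*r*sin(3*r)/9 + 10*cos(3*r)/27.
Then F(pi/4) - F(0) = (5*sqrt(2)*(-32 + 24*pi + 9*pi**2)/864) - (10/27) = -10/27 - 5*sqrt(2)/27 + 5*sqrt(2)*pi/36 + 5*sqrt(2)*pi**2/96.

-10/27 - 5*sqrt(2)/27 + 5*sqrt(2)*pi/36 + 5*sqrt(2)*pi**2/96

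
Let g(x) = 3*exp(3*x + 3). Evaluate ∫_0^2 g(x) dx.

Let u = 3*x + 3, so du = 3 dx. When x = 0, u = 3; when x = 2, u = 9.
The integral becomes ∫ exp(u) du from 3 to 9, with antiderivative exp(u).
Back in x: F(x) = exp(3*x + 3).
Then F(2) - F(0) = (exp(9)) - (exp(3)) = -exp(3) + exp(9).

-exp(3) + exp(9)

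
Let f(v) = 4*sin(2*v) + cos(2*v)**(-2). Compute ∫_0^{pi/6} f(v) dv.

sqrt(3)/2 + 1

An antiderivative is F(v) = -2*cos(2*v) + tan(2*v)/2.
Then F(pi/6) - F(0) = (-1 + sqrt(3)/2) - (-2) = sqrt(3)/2 + 1.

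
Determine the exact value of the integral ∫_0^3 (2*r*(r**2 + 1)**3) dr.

Let u = r**2 + 1, so du = 2*r dr. When r = 0, u = 1; when r = 3, u = 10.
The integral becomes ∫ u**3 du from 1 to 10, with antiderivative u**4/4.
Back in r: F(r) = (r**2 + 1)**4/4.
Then F(3) - F(0) = (2500) - (1/4) = 9999/4.

9999/4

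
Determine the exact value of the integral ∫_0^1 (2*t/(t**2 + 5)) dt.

log(6/5)

Let u = t**2 + 5, so du = 2*t dt. When t = 0, u = 5; when t = 1, u = 6.
The integral becomes ∫ 1/u du from 5 to 6, with antiderivative log(u).
Back in t: F(t) = log(t**2 + 5).
Then F(1) - F(0) = (log(6)) - (log(5)) = log(6/5).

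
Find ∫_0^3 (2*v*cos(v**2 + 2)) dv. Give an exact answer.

sin(11) - sin(2)

Let u = v**2 + 2, so du = 2*v dv. When v = 0, u = 2; when v = 3, u = 11.
The integral becomes ∫ cos(u) du from 2 to 11, with antiderivative sin(u).
Back in v: F(v) = sin(v**2 + 2).
Then F(3) - F(0) = (sin(11)) - (sin(2)) = sin(11) - sin(2).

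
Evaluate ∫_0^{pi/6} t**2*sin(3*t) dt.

Integrate by parts twice (u = t^2, dv = sin(3*t) dt).
An antiderivative is F(t) = -t**2*cos(3*t)/3 + 2*t*sin(3*t)/9 + 2*cos(3*t)/27.
Then F(pi/6) - F(0) = (pi/27) - (2/27) = -2/27 + pi/27.

-2/27 + pi/27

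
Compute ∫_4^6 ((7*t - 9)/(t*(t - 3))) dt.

Factor the denominator: t**2 - 3*t = t(t - 3).
Partial fractions: (7*t - 9)/(t*(t - 3)) = 3/t + 4/(t - 3).
An antiderivative is F(t) = 3*log(t) + 4*log(t - 3).
Then F(6) - F(4) = (3*log(2) + 7*log(3)) - (log(64)) = -3*log(2) + 7*log(3).

-3*log(2) + 7*log(3)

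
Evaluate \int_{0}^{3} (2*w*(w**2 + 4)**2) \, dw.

Let u = w**2 + 4, so du = 2*w dw. When w = 0, u = 4; when w = 3, u = 13.
The integral becomes ∫ u**2 du from 4 to 13, with antiderivative u**3/3.
Back in w: F(w) = (w**2 + 4)**3/3.
Then F(3) - F(0) = (2197/3) - (64/3) = 711.

711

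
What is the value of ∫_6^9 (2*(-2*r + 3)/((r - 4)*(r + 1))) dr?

Factor the denominator: r**2 - 3*r - 4 = (r + 1)(r - 4).
Partial fractions: 2*(-2*r + 3)/((r - 4)*(r + 1)) = -2/(r + 1) - 2/(r - 4).
An antiderivative is F(r) = -2*log(r - 4) - 2*log(r + 1).
Then F(9) - F(6) = (-4*log(5) - 2*log(2)) - (-2*log(7) - 2*log(2)) = -4*log(5) + 2*log(7).

-4*log(5) + 2*log(7)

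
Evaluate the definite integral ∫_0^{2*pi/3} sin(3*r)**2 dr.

Use the identity sin^2(3*r) = (1 - cos(6*r))/2.
An antiderivative is F(r) = r/2 - sin(6*r)/12.
Then F(2*pi/3) - F(0) = (pi/3) - (0) = pi/3.

pi/3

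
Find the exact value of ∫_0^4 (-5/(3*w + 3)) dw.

An antiderivative is F(w) = -5*log(3*w + 3)/3.
Then F(4) - F(0) = (-5*log(15)/3) - (-5*log(3)/3) = -5*log(5)/3.

-5*log(5)/3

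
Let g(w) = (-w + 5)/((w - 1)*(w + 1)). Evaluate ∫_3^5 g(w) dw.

Factor the denominator: w**2 - 1 = (w + 1)(w - 1).
Partial fractions: (-w + 5)/((w - 1)*(w + 1)) = -3/(w + 1) + 2/(w - 1).
An antiderivative is F(w) = 2*log(w - 1) - 3*log(w + 1).
Then F(5) - F(3) = (log(2/27)) - (-log(16)) = log(32/27).

log(32/27)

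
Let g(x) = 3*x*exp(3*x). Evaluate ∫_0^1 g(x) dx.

Integrate by parts once (u = x, dv = 3*exp(3*x) dx).
An antiderivative is F(x) = (3*x - 1)*exp(3*x)/3.
Then F(1) - F(0) = (2*exp(3)/3) - (-1/3) = 1/3 + 2*exp(3)/3.

1/3 + 2*exp(3)/3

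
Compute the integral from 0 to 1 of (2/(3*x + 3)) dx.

An antiderivative is F(x) = 2*log(3*x + 3)/3.
Then F(1) - F(0) = (2*log(6)/3) - (2*log(3)/3) = 2*log(2)/3.

2*log(2)/3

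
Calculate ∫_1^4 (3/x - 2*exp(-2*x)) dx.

An antiderivative is F(x) = 3*log(x) + exp(-2*x).
Then F(4) - F(1) = (exp(-8) + 6*log(2)) - (exp(-2)) = -exp(-2) + exp(-8) + 6*log(2).

-exp(-2) + exp(-8) + 6*log(2)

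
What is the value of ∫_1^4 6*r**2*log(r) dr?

-42 + 256*log(2)

Integrate by parts once (u = ln r, dv = 6*r**2 dr).
An antiderivative is F(r) = 2*r**3*(3*log(r) - 1)/3.
Then F(4) - F(1) = (-128/3 + 256*log(2)) - (-2/3) = -42 + 256*log(2).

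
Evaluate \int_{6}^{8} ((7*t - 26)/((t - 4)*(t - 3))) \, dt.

-5*log(3) + 2*log(2) + 5*log(5)

Factor the denominator: t**2 - 7*t + 12 = (t - 3)(t - 4).
Partial fractions: (7*t - 26)/((t - 4)*(t - 3)) = 5/(t - 3) + 2/(t - 4).
An antiderivative is F(t) = 2*log(t - 4) + 5*log(t - 3).
Then F(8) - F(6) = (4*log(2) + 5*log(5)) - (2*log(2) + 5*log(3)) = -5*log(3) + 2*log(2) + 5*log(5).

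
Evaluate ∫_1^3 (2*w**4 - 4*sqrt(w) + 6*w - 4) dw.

1732/15 - 8*sqrt(3)

By the power rule, an antiderivative is F(w) = 2*w**5/5 - 8*w**(3/2)/3 + 3*w**2 - 4*w.
Then F(3) - F(1) = (561/5 - 8*sqrt(3)) - (-49/15) = 1732/15 - 8*sqrt(3).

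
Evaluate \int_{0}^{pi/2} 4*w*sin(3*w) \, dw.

-4/9

Integrate by parts once (u = w, dv = 4*sin(3*w) dw).
An antiderivative is F(w) = -4*w*cos(3*w)/3 + 4*sin(3*w)/9.
Then F(pi/2) - F(0) = (-4/9) - (0) = -4/9.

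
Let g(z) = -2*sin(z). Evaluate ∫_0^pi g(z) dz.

-4

An antiderivative is F(z) = 2*cos(z).
Then F(pi) - F(0) = (-2) - (2) = -4.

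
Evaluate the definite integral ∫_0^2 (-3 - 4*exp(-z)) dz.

An antiderivative is F(z) = -3*z + 4*exp(-z).
Then F(2) - F(0) = (-6 + 4*exp(-2)) - (4) = -10 + 4*exp(-2).

-10 + 4*exp(-2)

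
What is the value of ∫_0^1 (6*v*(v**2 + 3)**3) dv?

525/4

Let u = v**2 + 3, so du = 2*v dv. When v = 0, u = 3; when v = 1, u = 4.
The integral becomes 3·∫ u**3 du from 3 to 4, with antiderivative 3*u**4/4.
Back in v: F(v) = 3*(v**2 + 3)**4/4.
Then F(1) - F(0) = (192) - (243/4) = 525/4.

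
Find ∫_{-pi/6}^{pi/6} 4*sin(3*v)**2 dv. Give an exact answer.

2*pi/3

Use the identity sin^2(3*v) = (1 - cos(6*v))/2.
An antiderivative is F(v) = 2*v - sin(6*v)/3.
Then F(pi/6) - F(-pi/6) = (pi/3) - (-pi/3) = 2*pi/3.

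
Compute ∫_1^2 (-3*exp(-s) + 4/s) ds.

-3*exp(-1) + 3*exp(-2) + 4*log(2)

An antiderivative is F(s) = 4*log(s) + 3*exp(-s).
Then F(2) - F(1) = (3*exp(-2) + 4*log(2)) - (3*exp(-1)) = -3*exp(-1) + 3*exp(-2) + 4*log(2).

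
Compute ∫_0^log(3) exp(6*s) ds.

364/3

Let u = exp(s), so du = exp(s) ds. When s = 0, u = 1; when s = log(3), u = 3.
The integral becomes ∫ u**5 du from 1 to 3, with antiderivative u**6/6.
Back in s: F(s) = exp(6*s)/6.
Then F(log(3)) - F(0) = (243/2) - (1/6) = 364/3.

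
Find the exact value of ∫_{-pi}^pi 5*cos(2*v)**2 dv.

Use the identity cos^2(2*v) = (1 + cos(4*v))/2.
An antiderivative is F(v) = 5*v/2 + 5*sin(4*v)/8.
Then F(pi) - F(-pi) = (5*pi/2) - (-5*pi/2) = 5*pi.

5*pi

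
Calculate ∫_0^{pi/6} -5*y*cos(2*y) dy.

-5*sqrt(3)*pi/24 + 5/8

Integrate by parts once (u = y, dv = -5*cos(2*y) dy).
An antiderivative is F(y) = -5*y*sin(2*y)/2 - 5*cos(2*y)/4.
Then F(pi/6) - F(0) = (-5*sqrt(3)*pi/24 - 5/8) - (-5/4) = -5*sqrt(3)*pi/24 + 5/8.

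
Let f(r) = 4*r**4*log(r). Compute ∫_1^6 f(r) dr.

-1244 + 31104*log(6)/5

Integrate by parts once (u = ln r, dv = 4*r**4 dr).
An antiderivative is F(r) = 4*r**5*(5*log(r) - 1)/25.
Then F(6) - F(1) = (-31104/25 + 31104*log(6)/5) - (-4/25) = -1244 + 31104*log(6)/5.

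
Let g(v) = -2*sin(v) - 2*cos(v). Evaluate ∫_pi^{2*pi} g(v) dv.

An antiderivative is F(v) = -2*sin(v) + 2*cos(v).
Then F(2*pi) - F(pi) = (2) - (-2) = 4.

4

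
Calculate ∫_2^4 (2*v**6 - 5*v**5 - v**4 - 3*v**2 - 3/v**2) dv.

By the power rule, an antiderivative is F(v) = 2*v**7/7 - 5*v**6/6 - v**5/5 - v**3 + 3/v.
Then F(4) - F(2) = (419899/420) - (-6229/210) = 144119/140.

144119/140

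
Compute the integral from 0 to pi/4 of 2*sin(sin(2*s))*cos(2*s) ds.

1 - cos(1)

Let u = sin(2*s), so du = 2*cos(2*s) ds. When s = 0, u = 0; when s = pi/4, u = 1.
The integral becomes ∫ sin(u) du from 0 to 1, with antiderivative -cos(u).
Back in s: F(s) = -cos(sin(2*s)).
Then F(pi/4) - F(0) = (-cos(1)) - (-1) = 1 - cos(1).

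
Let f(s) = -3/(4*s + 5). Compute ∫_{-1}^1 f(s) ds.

An antiderivative is F(s) = -3*log(4*s + 5)/4.
Then F(1) - F(-1) = (-3*log(3)/2) - (0) = -3*log(3)/2.

-3*log(3)/2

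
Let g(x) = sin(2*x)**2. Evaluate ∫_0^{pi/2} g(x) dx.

Use the identity sin^2(2*x) = (1 - cos(4*x))/2.
An antiderivative is F(x) = x/2 - sin(4*x)/8.
Then F(pi/2) - F(0) = (pi/4) - (0) = pi/4.

pi/4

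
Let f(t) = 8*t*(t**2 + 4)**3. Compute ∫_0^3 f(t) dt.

28305

Let u = t**2 + 4, so du = 2*t dt. When t = 0, u = 4; when t = 3, u = 13.
The integral becomes 4·∫ u**3 du from 4 to 13, with antiderivative u**4.
Back in t: F(t) = (t**2 + 4)**4.
Then F(3) - F(0) = (28561) - (256) = 28305.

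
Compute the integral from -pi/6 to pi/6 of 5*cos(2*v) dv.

5*sqrt(3)/2

An antiderivative is F(v) = 5*sin(2*v)/2.
Then F(pi/6) - F(-pi/6) = (5*sqrt(3)/4) - (-5*sqrt(3)/4) = 5*sqrt(3)/2.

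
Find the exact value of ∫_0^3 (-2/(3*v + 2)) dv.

-2*log(11)/3 + 2*log(2)/3

An antiderivative is F(v) = -2*log(3*v + 2)/3.
Then F(3) - F(0) = (-2*log(11)/3) - (-2*log(2)/3) = -2*log(11)/3 + 2*log(2)/3.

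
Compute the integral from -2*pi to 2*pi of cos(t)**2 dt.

Use the identity cos^2(t) = (1 + cos(2*t))/2.
An antiderivative is F(t) = t/2 + sin(2*t)/4.
Then F(2*pi) - F(-2*pi) = (pi) - (-pi) = 2*pi.

2*pi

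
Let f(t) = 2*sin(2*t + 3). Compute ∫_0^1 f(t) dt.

cos(3) - cos(5)

Let u = 2*t + 3, so du = 2 dt. When t = 0, u = 3; when t = 1, u = 5.
The integral becomes ∫ sin(u) du from 3 to 5, with antiderivative -cos(u).
Back in t: F(t) = -cos(2*t + 3).
Then F(1) - F(0) = (-cos(5)) - (-cos(3)) = cos(3) - cos(5).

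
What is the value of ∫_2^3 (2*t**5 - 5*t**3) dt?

1685/12

By the power rule, an antiderivative is F(t) = t**6/3 - 5*t**4/4.
Then F(3) - F(2) = (567/4) - (4/3) = 1685/12.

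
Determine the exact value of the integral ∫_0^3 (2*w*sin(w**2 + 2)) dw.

cos(2) - cos(11)

Let u = w**2 + 2, so du = 2*w dw. When w = 0, u = 2; when w = 3, u = 11.
The integral becomes ∫ sin(u) du from 2 to 11, with antiderivative -cos(u).
Back in w: F(w) = -cos(w**2 + 2).
Then F(3) - F(0) = (-cos(11)) - (-cos(2)) = cos(2) - cos(11).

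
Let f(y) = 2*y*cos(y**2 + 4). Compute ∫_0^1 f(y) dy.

sin(5) - sin(4)

Let u = y**2 + 4, so du = 2*y dy. When y = 0, u = 4; when y = 1, u = 5.
The integral becomes ∫ cos(u) du from 4 to 5, with antiderivative sin(u).
Back in y: F(y) = sin(y**2 + 4).
Then F(1) - F(0) = (sin(5)) - (sin(4)) = sin(5) - sin(4).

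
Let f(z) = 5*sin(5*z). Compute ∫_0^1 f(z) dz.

Let u = 5*z, so du = 5 dz. When z = 0, u = 0; when z = 1, u = 5.
The integral becomes ∫ sin(u) du from 0 to 5, with antiderivative -cos(u).
Back in z: F(z) = -cos(5*z).
Then F(1) - F(0) = (-cos(5)) - (-1) = 1 - cos(5).

1 - cos(5)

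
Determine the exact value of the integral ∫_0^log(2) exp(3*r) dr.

7/3

Let u = exp(r), so du = exp(r) dr. When r = 0, u = 1; when r = log(2), u = 2.
The integral becomes ∫ u**2 du from 1 to 2, with antiderivative u**3/3.
Back in r: F(r) = exp(3*r)/3.
Then F(log(2)) - F(0) = (8/3) - (1/3) = 7/3.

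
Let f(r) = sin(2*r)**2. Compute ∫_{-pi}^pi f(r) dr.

pi

Use the identity sin^2(2*r) = (1 - cos(4*r))/2.
An antiderivative is F(r) = r/2 - sin(4*r)/8.
Then F(pi) - F(-pi) = (pi/2) - (-pi/2) = pi.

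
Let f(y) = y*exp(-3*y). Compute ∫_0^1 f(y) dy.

Integrate by parts once (u = y, dv = exp(-3*y) dy).
An antiderivative is F(y) = (-3*y - 1)*exp(-3*y)/9.
Then F(1) - F(0) = (-4*exp(-3)/9) - (-1/9) = (-4 + exp(3))*exp(-3)/9.

(-4 + exp(3))*exp(-3)/9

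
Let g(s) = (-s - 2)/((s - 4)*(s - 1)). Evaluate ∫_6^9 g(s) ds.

Factor the denominator: s**2 - 5*s + 4 = (s - 1)(s - 4).
Partial fractions: (-s - 2)/((s - 4)*(s - 1)) = 1/(s - 1) - 2/(s - 4).
An antiderivative is F(s) = -2*log(s - 4) + log(s - 1).
Then F(9) - F(6) = (log(8/25)) - (log(5/4)) = -3*log(5) + 5*log(2).

-3*log(5) + 5*log(2)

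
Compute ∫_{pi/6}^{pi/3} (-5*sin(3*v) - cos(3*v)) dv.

An antiderivative is F(v) = -sin(3*v)/3 + 5*cos(3*v)/3.
Then F(pi/3) - F(pi/6) = (-5/3) - (-1/3) = -4/3.

-4/3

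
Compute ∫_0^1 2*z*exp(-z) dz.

2 - 4*exp(-1)

Integrate by parts once (u = z, dv = 2*exp(-z) dz).
An antiderivative is F(z) = (-2*z - 2)*exp(-z).
Then F(1) - F(0) = (-4*exp(-1)) - (-2) = 2 - 4*exp(-1).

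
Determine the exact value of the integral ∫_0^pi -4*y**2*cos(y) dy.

8*pi

Integrate by parts twice (u = y^2, dv = -4*cos(y) dy).
An antiderivative is F(y) = -4*y**2*sin(y) - 8*y*cos(y) + 8*sin(y).
Then F(pi) - F(0) = (8*pi) - (0) = 8*pi.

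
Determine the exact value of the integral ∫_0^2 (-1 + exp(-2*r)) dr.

-3/2 - exp(-4)/2

An antiderivative is F(r) = -r - exp(-2*r)/2.
Then F(2) - F(0) = (-2 - exp(-4)/2) - (-1/2) = -3/2 - exp(-4)/2.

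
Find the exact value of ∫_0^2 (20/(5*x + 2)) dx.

4*log(2) + 4*log(3)

Let u = 5*x + 2, so du = 5 dx. When x = 0, u = 2; when x = 2, u = 12.
The integral becomes 4·∫ 1/u du from 2 to 12, with antiderivative 4*log(u).
Back in x: F(x) = 4*log(5*x + 2).
Then F(2) - F(0) = (4*log(3) + 8*log(2)) - (log(16)) = 4*log(2) + 4*log(3).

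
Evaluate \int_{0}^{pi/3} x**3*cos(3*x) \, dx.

Integrate by parts 3 times (u = x^3, dv = cos(3*x) dx).
An antiderivative is F(x) = x**3*sin(3*x)/3 + x**2*cos(3*x)/3 - 2*x*sin(3*x)/9 - 2*cos(3*x)/27.
Then F(pi/3) - F(0) = (2/27 - pi**2/27) - (-2/27) = 4/27 - pi**2/27.

4/27 - pi**2/27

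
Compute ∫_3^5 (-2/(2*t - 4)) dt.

An antiderivative is F(t) = -log(2*t - 4).
Then F(5) - F(3) = (-log(6)) - (-log(2)) = -log(3).

-log(3)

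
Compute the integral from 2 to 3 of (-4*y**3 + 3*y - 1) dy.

By the power rule, an antiderivative is F(y) = -y**4 + 3*y**2/2 - y.
Then F(3) - F(2) = (-141/2) - (-12) = -117/2.

-117/2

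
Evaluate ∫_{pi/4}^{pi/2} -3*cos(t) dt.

An antiderivative is F(t) = -3*sin(t).
Then F(pi/2) - F(pi/4) = (-3) - (-3*sqrt(2)/2) = -3 + 3*sqrt(2)/2.

-3 + 3*sqrt(2)/2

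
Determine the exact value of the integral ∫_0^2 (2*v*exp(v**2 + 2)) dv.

Let u = v**2 + 2, so du = 2*v dv. When v = 0, u = 2; when v = 2, u = 6.
The integral becomes ∫ exp(u) du from 2 to 6, with antiderivative exp(u).
Back in v: F(v) = exp(v**2 + 2).
Then F(2) - F(0) = (exp(6)) - (exp(2)) = -exp(2) + exp(6).

-exp(2) + exp(6)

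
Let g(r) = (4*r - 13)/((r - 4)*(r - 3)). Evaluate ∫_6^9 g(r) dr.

-2*log(2) + 3*log(5)

Factor the denominator: r**2 - 7*r + 12 = (r - 3)(r - 4).
Partial fractions: (4*r - 13)/((r - 4)*(r - 3)) = 1/(r - 3) + 3/(r - 4).
An antiderivative is F(r) = 3*log(r - 4) + log(r - 3).
Then F(9) - F(6) = (log(2) + log(3) + 3*log(5)) - (log(24)) = -2*log(2) + 3*log(5).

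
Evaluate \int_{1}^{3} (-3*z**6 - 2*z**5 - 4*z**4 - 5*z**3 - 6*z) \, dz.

By the power rule, an antiderivative is F(z) = -3*z**7/7 - z**6/3 - 4*z**5/5 - 5*z**4/4 - 3*z**2.
Then F(3) - F(1) = (-210411/140) - (-2441/420) = -157198/105.

-157198/105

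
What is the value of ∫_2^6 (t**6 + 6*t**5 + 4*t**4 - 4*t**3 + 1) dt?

3201932/35

By the power rule, an antiderivative is F(t) = t**7/7 + t**6 + 4*t**5/5 - t**4 + t.
Then F(6) - F(2) = (3205218/35) - (3286/35) = 3201932/35.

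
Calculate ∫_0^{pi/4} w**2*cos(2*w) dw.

-1/4 + pi**2/32

Integrate by parts twice (u = w^2, dv = cos(2*w) dw).
An antiderivative is F(w) = w**2*sin(2*w)/2 + w*cos(2*w)/2 - sin(2*w)/4.
Then F(pi/4) - F(0) = (-1/4 + pi**2/32) - (0) = -1/4 + pi**2/32.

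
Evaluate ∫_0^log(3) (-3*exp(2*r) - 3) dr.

-12 - 3*log(3)

An antiderivative is F(r) = -3*exp(2*r)/2 - 3*r.
Then F(log(3)) - F(0) = (-27/2 - log(27)) - (-3/2) = -12 - 3*log(3).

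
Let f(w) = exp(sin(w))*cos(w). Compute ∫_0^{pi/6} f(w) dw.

Let u = sin(w), so du = cos(w) dw. When w = 0, u = 0; when w = pi/6, u = 1/2.
The integral becomes ∫ exp(u) du from 0 to 1/2, with antiderivative exp(u).
Back in w: F(w) = exp(sin(w)).
Then F(pi/6) - F(0) = (exp(1/2)) - (1) = -1 + exp(1/2).

-1 + exp(1/2)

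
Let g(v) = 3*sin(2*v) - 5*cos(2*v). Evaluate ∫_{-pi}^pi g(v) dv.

0

An antiderivative is F(v) = -5*sin(2*v)/2 - 3*cos(2*v)/2.
Then F(pi) - F(-pi) = (-3/2) - (-3/2) = 0.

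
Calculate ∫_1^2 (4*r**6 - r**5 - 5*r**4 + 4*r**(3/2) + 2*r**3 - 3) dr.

By the power rule, an antiderivative is F(r) = 4*r**7/7 - r**6/6 + 8*r**(5/2)/5 - r**5 + r**4/2 - 3*r.
Then F(2) - F(1) = (32*sqrt(2)/5 + 682/21) - (-157/105) = 32*sqrt(2)/5 + 1189/35.

32*sqrt(2)/5 + 1189/35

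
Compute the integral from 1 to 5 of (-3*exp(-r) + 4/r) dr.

-3*exp(-1) + 3*exp(-5) + 4*log(5)

An antiderivative is F(r) = 4*log(r) + 3*exp(-r).
Then F(5) - F(1) = (3*exp(-5) + 4*log(5)) - (3*exp(-1)) = -3*exp(-1) + 3*exp(-5) + 4*log(5).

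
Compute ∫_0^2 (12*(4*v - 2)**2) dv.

224

Let u = 4*v - 2, so du = 4 dv. When v = 0, u = -2; when v = 2, u = 6.
The integral becomes 3·∫ u**2 du from -2 to 6, with antiderivative u**3.
Back in v: F(v) = (4*v - 2)**3.
Then F(2) - F(0) = (216) - (-8) = 224.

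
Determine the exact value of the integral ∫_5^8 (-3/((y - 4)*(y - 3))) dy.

-9*log(2) + 3*log(5)

Factor the denominator: y**2 - 7*y + 12 = (y - 3)(y - 4).
Partial fractions: -3/((y - 4)*(y - 3)) = 3/(y - 3) - 3/(y - 4).
An antiderivative is F(y) = -3*log(y - 4) + 3*log(y - 3).
Then F(8) - F(5) = (-6*log(2) + 3*log(5)) - (log(8)) = -9*log(2) + 3*log(5).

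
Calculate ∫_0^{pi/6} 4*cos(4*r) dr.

sqrt(3)/2

An antiderivative is F(r) = sin(4*r).
Then F(pi/6) - F(0) = (sqrt(3)/2) - (0) = sqrt(3)/2.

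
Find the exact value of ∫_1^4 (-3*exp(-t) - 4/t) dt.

An antiderivative is F(t) = -4*log(t) + 3*exp(-t).
Then F(4) - F(1) = (-8*log(2) + 3*exp(-4)) - (3*exp(-1)) = -8*log(2) - 3*exp(-1) + 3*exp(-4).

-8*log(2) - 3*exp(-1) + 3*exp(-4)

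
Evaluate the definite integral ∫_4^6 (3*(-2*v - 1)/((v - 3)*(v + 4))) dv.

Factor the denominator: v**2 + v - 12 = (v + 4)(v - 3).
Partial fractions: 3*(-2*v - 1)/((v - 3)*(v + 4)) = -3/(v + 4) - 3/(v - 3).
An antiderivative is F(v) = -3*log(v - 3) - 3*log(v + 4).
Then F(6) - F(4) = (-3*log(5) - 3*log(3) - 3*log(2)) - (-9*log(2)) = -3*log(5) - 3*log(3) + 6*log(2).

-3*log(5) - 3*log(3) + 6*log(2)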